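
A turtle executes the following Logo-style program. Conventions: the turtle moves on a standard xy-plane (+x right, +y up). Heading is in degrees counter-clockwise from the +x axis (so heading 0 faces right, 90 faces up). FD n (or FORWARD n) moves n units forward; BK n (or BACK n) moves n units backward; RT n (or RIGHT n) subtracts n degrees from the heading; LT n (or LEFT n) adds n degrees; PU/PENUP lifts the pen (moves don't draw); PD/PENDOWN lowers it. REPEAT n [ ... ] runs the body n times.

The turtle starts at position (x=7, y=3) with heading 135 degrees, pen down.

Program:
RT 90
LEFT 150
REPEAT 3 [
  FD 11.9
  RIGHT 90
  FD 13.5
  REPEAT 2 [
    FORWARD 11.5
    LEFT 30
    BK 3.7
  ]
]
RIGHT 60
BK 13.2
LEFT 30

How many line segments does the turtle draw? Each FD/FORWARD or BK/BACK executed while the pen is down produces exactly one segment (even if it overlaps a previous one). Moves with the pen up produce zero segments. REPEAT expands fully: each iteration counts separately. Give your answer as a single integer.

Answer: 19

Derivation:
Executing turtle program step by step:
Start: pos=(7,3), heading=135, pen down
RT 90: heading 135 -> 45
LT 150: heading 45 -> 195
REPEAT 3 [
  -- iteration 1/3 --
  FD 11.9: (7,3) -> (-4.495,-0.08) [heading=195, draw]
  RT 90: heading 195 -> 105
  FD 13.5: (-4.495,-0.08) -> (-7.989,12.96) [heading=105, draw]
  REPEAT 2 [
    -- iteration 1/2 --
    FD 11.5: (-7.989,12.96) -> (-10.965,24.068) [heading=105, draw]
    LT 30: heading 105 -> 135
    BK 3.7: (-10.965,24.068) -> (-8.349,21.452) [heading=135, draw]
    -- iteration 2/2 --
    FD 11.5: (-8.349,21.452) -> (-16.48,29.584) [heading=135, draw]
    LT 30: heading 135 -> 165
    BK 3.7: (-16.48,29.584) -> (-12.907,28.626) [heading=165, draw]
  ]
  -- iteration 2/3 --
  FD 11.9: (-12.907,28.626) -> (-24.401,31.706) [heading=165, draw]
  RT 90: heading 165 -> 75
  FD 13.5: (-24.401,31.706) -> (-20.907,44.746) [heading=75, draw]
  REPEAT 2 [
    -- iteration 1/2 --
    FD 11.5: (-20.907,44.746) -> (-17.931,55.854) [heading=75, draw]
    LT 30: heading 75 -> 105
    BK 3.7: (-17.931,55.854) -> (-16.973,52.28) [heading=105, draw]
    -- iteration 2/2 --
    FD 11.5: (-16.973,52.28) -> (-19.949,63.388) [heading=105, draw]
    LT 30: heading 105 -> 135
    BK 3.7: (-19.949,63.388) -> (-17.333,60.772) [heading=135, draw]
  ]
  -- iteration 3/3 --
  FD 11.9: (-17.333,60.772) -> (-25.748,69.187) [heading=135, draw]
  RT 90: heading 135 -> 45
  FD 13.5: (-25.748,69.187) -> (-16.202,78.733) [heading=45, draw]
  REPEAT 2 [
    -- iteration 1/2 --
    FD 11.5: (-16.202,78.733) -> (-8.07,86.864) [heading=45, draw]
    LT 30: heading 45 -> 75
    BK 3.7: (-8.07,86.864) -> (-9.028,83.29) [heading=75, draw]
    -- iteration 2/2 --
    FD 11.5: (-9.028,83.29) -> (-6.051,94.398) [heading=75, draw]
    LT 30: heading 75 -> 105
    BK 3.7: (-6.051,94.398) -> (-5.094,90.825) [heading=105, draw]
  ]
]
RT 60: heading 105 -> 45
BK 13.2: (-5.094,90.825) -> (-14.427,81.491) [heading=45, draw]
LT 30: heading 45 -> 75
Final: pos=(-14.427,81.491), heading=75, 19 segment(s) drawn
Segments drawn: 19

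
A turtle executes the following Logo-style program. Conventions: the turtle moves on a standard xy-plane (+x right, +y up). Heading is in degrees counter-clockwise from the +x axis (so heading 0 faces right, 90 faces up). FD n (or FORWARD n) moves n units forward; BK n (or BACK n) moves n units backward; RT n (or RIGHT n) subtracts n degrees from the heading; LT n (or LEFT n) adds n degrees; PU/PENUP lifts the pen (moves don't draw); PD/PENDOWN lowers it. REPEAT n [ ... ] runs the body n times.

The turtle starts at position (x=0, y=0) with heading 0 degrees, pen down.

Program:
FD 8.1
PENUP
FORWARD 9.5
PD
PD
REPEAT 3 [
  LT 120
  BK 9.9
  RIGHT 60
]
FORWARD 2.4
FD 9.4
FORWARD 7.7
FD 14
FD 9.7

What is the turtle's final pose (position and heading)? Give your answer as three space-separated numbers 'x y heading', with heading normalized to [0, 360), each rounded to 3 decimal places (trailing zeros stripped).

Answer: -5.8 0 180

Derivation:
Executing turtle program step by step:
Start: pos=(0,0), heading=0, pen down
FD 8.1: (0,0) -> (8.1,0) [heading=0, draw]
PU: pen up
FD 9.5: (8.1,0) -> (17.6,0) [heading=0, move]
PD: pen down
PD: pen down
REPEAT 3 [
  -- iteration 1/3 --
  LT 120: heading 0 -> 120
  BK 9.9: (17.6,0) -> (22.55,-8.574) [heading=120, draw]
  RT 60: heading 120 -> 60
  -- iteration 2/3 --
  LT 120: heading 60 -> 180
  BK 9.9: (22.55,-8.574) -> (32.45,-8.574) [heading=180, draw]
  RT 60: heading 180 -> 120
  -- iteration 3/3 --
  LT 120: heading 120 -> 240
  BK 9.9: (32.45,-8.574) -> (37.4,0) [heading=240, draw]
  RT 60: heading 240 -> 180
]
FD 2.4: (37.4,0) -> (35,0) [heading=180, draw]
FD 9.4: (35,0) -> (25.6,0) [heading=180, draw]
FD 7.7: (25.6,0) -> (17.9,0) [heading=180, draw]
FD 14: (17.9,0) -> (3.9,0) [heading=180, draw]
FD 9.7: (3.9,0) -> (-5.8,0) [heading=180, draw]
Final: pos=(-5.8,0), heading=180, 9 segment(s) drawn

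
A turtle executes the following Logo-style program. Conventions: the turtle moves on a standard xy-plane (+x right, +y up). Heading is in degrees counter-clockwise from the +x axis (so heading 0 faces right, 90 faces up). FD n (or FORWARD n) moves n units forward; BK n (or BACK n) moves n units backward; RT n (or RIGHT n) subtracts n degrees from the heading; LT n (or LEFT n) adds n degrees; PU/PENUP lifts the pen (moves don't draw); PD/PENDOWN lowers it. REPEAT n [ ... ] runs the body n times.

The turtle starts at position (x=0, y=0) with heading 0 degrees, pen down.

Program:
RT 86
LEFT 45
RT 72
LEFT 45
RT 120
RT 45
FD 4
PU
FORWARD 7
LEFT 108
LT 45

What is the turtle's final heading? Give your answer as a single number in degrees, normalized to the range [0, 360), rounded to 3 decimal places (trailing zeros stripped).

Executing turtle program step by step:
Start: pos=(0,0), heading=0, pen down
RT 86: heading 0 -> 274
LT 45: heading 274 -> 319
RT 72: heading 319 -> 247
LT 45: heading 247 -> 292
RT 120: heading 292 -> 172
RT 45: heading 172 -> 127
FD 4: (0,0) -> (-2.407,3.195) [heading=127, draw]
PU: pen up
FD 7: (-2.407,3.195) -> (-6.62,8.785) [heading=127, move]
LT 108: heading 127 -> 235
LT 45: heading 235 -> 280
Final: pos=(-6.62,8.785), heading=280, 1 segment(s) drawn

Answer: 280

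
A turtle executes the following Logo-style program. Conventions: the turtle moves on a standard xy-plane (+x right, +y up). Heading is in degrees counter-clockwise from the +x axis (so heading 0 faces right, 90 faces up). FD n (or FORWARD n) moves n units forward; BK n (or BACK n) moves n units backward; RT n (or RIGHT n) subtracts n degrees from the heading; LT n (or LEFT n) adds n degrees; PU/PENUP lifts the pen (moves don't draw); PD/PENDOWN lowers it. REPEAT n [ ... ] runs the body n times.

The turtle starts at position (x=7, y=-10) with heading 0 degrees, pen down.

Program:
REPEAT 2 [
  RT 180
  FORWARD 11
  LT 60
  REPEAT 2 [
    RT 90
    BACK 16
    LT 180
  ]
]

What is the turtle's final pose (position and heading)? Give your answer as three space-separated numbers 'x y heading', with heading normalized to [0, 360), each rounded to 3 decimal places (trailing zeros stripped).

Answer: 18.213 8.187 120

Derivation:
Executing turtle program step by step:
Start: pos=(7,-10), heading=0, pen down
REPEAT 2 [
  -- iteration 1/2 --
  RT 180: heading 0 -> 180
  FD 11: (7,-10) -> (-4,-10) [heading=180, draw]
  LT 60: heading 180 -> 240
  REPEAT 2 [
    -- iteration 1/2 --
    RT 90: heading 240 -> 150
    BK 16: (-4,-10) -> (9.856,-18) [heading=150, draw]
    LT 180: heading 150 -> 330
    -- iteration 2/2 --
    RT 90: heading 330 -> 240
    BK 16: (9.856,-18) -> (17.856,-4.144) [heading=240, draw]
    LT 180: heading 240 -> 60
  ]
  -- iteration 2/2 --
  RT 180: heading 60 -> 240
  FD 11: (17.856,-4.144) -> (12.356,-13.67) [heading=240, draw]
  LT 60: heading 240 -> 300
  REPEAT 2 [
    -- iteration 1/2 --
    RT 90: heading 300 -> 210
    BK 16: (12.356,-13.67) -> (26.213,-5.67) [heading=210, draw]
    LT 180: heading 210 -> 30
    -- iteration 2/2 --
    RT 90: heading 30 -> 300
    BK 16: (26.213,-5.67) -> (18.213,8.187) [heading=300, draw]
    LT 180: heading 300 -> 120
  ]
]
Final: pos=(18.213,8.187), heading=120, 6 segment(s) drawn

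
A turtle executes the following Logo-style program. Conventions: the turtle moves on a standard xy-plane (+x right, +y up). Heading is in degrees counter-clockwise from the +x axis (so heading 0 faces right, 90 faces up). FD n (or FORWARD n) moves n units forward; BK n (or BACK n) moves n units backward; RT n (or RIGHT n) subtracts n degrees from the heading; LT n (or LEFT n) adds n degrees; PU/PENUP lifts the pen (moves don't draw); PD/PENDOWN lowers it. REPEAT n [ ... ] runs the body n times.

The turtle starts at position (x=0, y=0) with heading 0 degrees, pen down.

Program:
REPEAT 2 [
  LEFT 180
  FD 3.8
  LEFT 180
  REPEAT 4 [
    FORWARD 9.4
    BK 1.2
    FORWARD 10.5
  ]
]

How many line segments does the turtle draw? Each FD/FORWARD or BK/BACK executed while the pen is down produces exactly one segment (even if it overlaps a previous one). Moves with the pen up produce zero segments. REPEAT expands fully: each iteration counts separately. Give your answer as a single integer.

Answer: 26

Derivation:
Executing turtle program step by step:
Start: pos=(0,0), heading=0, pen down
REPEAT 2 [
  -- iteration 1/2 --
  LT 180: heading 0 -> 180
  FD 3.8: (0,0) -> (-3.8,0) [heading=180, draw]
  LT 180: heading 180 -> 0
  REPEAT 4 [
    -- iteration 1/4 --
    FD 9.4: (-3.8,0) -> (5.6,0) [heading=0, draw]
    BK 1.2: (5.6,0) -> (4.4,0) [heading=0, draw]
    FD 10.5: (4.4,0) -> (14.9,0) [heading=0, draw]
    -- iteration 2/4 --
    FD 9.4: (14.9,0) -> (24.3,0) [heading=0, draw]
    BK 1.2: (24.3,0) -> (23.1,0) [heading=0, draw]
    FD 10.5: (23.1,0) -> (33.6,0) [heading=0, draw]
    -- iteration 3/4 --
    FD 9.4: (33.6,0) -> (43,0) [heading=0, draw]
    BK 1.2: (43,0) -> (41.8,0) [heading=0, draw]
    FD 10.5: (41.8,0) -> (52.3,0) [heading=0, draw]
    -- iteration 4/4 --
    FD 9.4: (52.3,0) -> (61.7,0) [heading=0, draw]
    BK 1.2: (61.7,0) -> (60.5,0) [heading=0, draw]
    FD 10.5: (60.5,0) -> (71,0) [heading=0, draw]
  ]
  -- iteration 2/2 --
  LT 180: heading 0 -> 180
  FD 3.8: (71,0) -> (67.2,0) [heading=180, draw]
  LT 180: heading 180 -> 0
  REPEAT 4 [
    -- iteration 1/4 --
    FD 9.4: (67.2,0) -> (76.6,0) [heading=0, draw]
    BK 1.2: (76.6,0) -> (75.4,0) [heading=0, draw]
    FD 10.5: (75.4,0) -> (85.9,0) [heading=0, draw]
    -- iteration 2/4 --
    FD 9.4: (85.9,0) -> (95.3,0) [heading=0, draw]
    BK 1.2: (95.3,0) -> (94.1,0) [heading=0, draw]
    FD 10.5: (94.1,0) -> (104.6,0) [heading=0, draw]
    -- iteration 3/4 --
    FD 9.4: (104.6,0) -> (114,0) [heading=0, draw]
    BK 1.2: (114,0) -> (112.8,0) [heading=0, draw]
    FD 10.5: (112.8,0) -> (123.3,0) [heading=0, draw]
    -- iteration 4/4 --
    FD 9.4: (123.3,0) -> (132.7,0) [heading=0, draw]
    BK 1.2: (132.7,0) -> (131.5,0) [heading=0, draw]
    FD 10.5: (131.5,0) -> (142,0) [heading=0, draw]
  ]
]
Final: pos=(142,0), heading=0, 26 segment(s) drawn
Segments drawn: 26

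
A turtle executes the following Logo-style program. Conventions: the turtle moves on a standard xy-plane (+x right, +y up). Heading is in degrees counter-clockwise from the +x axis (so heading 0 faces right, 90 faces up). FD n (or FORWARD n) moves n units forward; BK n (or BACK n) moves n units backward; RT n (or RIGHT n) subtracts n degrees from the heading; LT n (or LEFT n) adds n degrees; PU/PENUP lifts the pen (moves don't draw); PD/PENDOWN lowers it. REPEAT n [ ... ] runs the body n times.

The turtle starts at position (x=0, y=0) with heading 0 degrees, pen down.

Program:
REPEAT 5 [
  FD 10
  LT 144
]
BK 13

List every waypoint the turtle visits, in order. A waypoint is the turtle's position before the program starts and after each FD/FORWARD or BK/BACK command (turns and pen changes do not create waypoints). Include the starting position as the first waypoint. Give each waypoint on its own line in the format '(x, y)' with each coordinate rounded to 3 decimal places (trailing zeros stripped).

Answer: (0, 0)
(10, 0)
(1.91, 5.878)
(5, -3.633)
(8.09, 5.878)
(0, 0)
(-13, 0)

Derivation:
Executing turtle program step by step:
Start: pos=(0,0), heading=0, pen down
REPEAT 5 [
  -- iteration 1/5 --
  FD 10: (0,0) -> (10,0) [heading=0, draw]
  LT 144: heading 0 -> 144
  -- iteration 2/5 --
  FD 10: (10,0) -> (1.91,5.878) [heading=144, draw]
  LT 144: heading 144 -> 288
  -- iteration 3/5 --
  FD 10: (1.91,5.878) -> (5,-3.633) [heading=288, draw]
  LT 144: heading 288 -> 72
  -- iteration 4/5 --
  FD 10: (5,-3.633) -> (8.09,5.878) [heading=72, draw]
  LT 144: heading 72 -> 216
  -- iteration 5/5 --
  FD 10: (8.09,5.878) -> (0,0) [heading=216, draw]
  LT 144: heading 216 -> 0
]
BK 13: (0,0) -> (-13,0) [heading=0, draw]
Final: pos=(-13,0), heading=0, 6 segment(s) drawn
Waypoints (7 total):
(0, 0)
(10, 0)
(1.91, 5.878)
(5, -3.633)
(8.09, 5.878)
(0, 0)
(-13, 0)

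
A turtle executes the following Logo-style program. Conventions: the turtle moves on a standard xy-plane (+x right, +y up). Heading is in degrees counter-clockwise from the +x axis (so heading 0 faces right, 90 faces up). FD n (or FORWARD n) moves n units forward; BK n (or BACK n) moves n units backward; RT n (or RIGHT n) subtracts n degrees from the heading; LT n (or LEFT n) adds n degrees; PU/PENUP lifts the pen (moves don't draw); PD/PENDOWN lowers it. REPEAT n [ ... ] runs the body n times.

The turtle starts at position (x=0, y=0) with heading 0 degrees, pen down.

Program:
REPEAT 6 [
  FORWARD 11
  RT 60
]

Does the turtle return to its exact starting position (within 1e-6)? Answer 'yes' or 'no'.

Answer: yes

Derivation:
Executing turtle program step by step:
Start: pos=(0,0), heading=0, pen down
REPEAT 6 [
  -- iteration 1/6 --
  FD 11: (0,0) -> (11,0) [heading=0, draw]
  RT 60: heading 0 -> 300
  -- iteration 2/6 --
  FD 11: (11,0) -> (16.5,-9.526) [heading=300, draw]
  RT 60: heading 300 -> 240
  -- iteration 3/6 --
  FD 11: (16.5,-9.526) -> (11,-19.053) [heading=240, draw]
  RT 60: heading 240 -> 180
  -- iteration 4/6 --
  FD 11: (11,-19.053) -> (0,-19.053) [heading=180, draw]
  RT 60: heading 180 -> 120
  -- iteration 5/6 --
  FD 11: (0,-19.053) -> (-5.5,-9.526) [heading=120, draw]
  RT 60: heading 120 -> 60
  -- iteration 6/6 --
  FD 11: (-5.5,-9.526) -> (0,0) [heading=60, draw]
  RT 60: heading 60 -> 0
]
Final: pos=(0,0), heading=0, 6 segment(s) drawn

Start position: (0, 0)
Final position: (0, 0)
Distance = 0; < 1e-6 -> CLOSED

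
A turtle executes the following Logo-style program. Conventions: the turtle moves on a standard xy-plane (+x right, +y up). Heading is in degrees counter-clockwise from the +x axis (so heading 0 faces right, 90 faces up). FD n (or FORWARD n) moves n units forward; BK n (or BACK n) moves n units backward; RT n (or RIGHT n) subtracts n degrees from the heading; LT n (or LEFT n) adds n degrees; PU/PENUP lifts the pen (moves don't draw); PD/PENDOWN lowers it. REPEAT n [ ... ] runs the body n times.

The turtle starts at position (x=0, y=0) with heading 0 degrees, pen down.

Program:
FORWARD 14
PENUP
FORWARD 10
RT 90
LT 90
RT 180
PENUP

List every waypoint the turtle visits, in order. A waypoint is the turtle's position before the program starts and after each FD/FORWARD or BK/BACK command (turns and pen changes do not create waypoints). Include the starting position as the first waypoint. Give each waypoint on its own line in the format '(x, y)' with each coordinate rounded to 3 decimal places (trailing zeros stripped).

Answer: (0, 0)
(14, 0)
(24, 0)

Derivation:
Executing turtle program step by step:
Start: pos=(0,0), heading=0, pen down
FD 14: (0,0) -> (14,0) [heading=0, draw]
PU: pen up
FD 10: (14,0) -> (24,0) [heading=0, move]
RT 90: heading 0 -> 270
LT 90: heading 270 -> 0
RT 180: heading 0 -> 180
PU: pen up
Final: pos=(24,0), heading=180, 1 segment(s) drawn
Waypoints (3 total):
(0, 0)
(14, 0)
(24, 0)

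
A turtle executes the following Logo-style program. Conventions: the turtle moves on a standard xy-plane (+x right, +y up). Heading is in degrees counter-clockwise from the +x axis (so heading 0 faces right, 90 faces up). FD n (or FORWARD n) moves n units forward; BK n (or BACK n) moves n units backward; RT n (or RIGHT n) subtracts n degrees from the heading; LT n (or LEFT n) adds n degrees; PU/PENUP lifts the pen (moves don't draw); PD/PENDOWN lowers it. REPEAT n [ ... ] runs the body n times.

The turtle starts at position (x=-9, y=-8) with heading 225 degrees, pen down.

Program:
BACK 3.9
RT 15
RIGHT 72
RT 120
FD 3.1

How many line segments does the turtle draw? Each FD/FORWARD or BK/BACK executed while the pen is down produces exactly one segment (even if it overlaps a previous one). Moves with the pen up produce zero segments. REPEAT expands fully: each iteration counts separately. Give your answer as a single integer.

Executing turtle program step by step:
Start: pos=(-9,-8), heading=225, pen down
BK 3.9: (-9,-8) -> (-6.242,-5.242) [heading=225, draw]
RT 15: heading 225 -> 210
RT 72: heading 210 -> 138
RT 120: heading 138 -> 18
FD 3.1: (-6.242,-5.242) -> (-3.294,-4.284) [heading=18, draw]
Final: pos=(-3.294,-4.284), heading=18, 2 segment(s) drawn
Segments drawn: 2

Answer: 2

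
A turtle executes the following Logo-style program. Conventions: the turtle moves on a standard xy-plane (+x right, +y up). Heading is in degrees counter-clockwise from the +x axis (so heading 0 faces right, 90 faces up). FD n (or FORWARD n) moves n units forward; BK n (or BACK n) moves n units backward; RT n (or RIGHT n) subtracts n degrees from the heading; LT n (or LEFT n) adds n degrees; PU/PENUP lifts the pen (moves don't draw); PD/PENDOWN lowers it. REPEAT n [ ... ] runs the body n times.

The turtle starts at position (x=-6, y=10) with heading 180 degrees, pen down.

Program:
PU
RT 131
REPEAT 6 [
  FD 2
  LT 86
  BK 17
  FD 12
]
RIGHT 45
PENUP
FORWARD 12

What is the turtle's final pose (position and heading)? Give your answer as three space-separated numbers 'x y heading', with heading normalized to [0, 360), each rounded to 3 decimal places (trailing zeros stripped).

Answer: -9.914 15.712 160

Derivation:
Executing turtle program step by step:
Start: pos=(-6,10), heading=180, pen down
PU: pen up
RT 131: heading 180 -> 49
REPEAT 6 [
  -- iteration 1/6 --
  FD 2: (-6,10) -> (-4.688,11.509) [heading=49, move]
  LT 86: heading 49 -> 135
  BK 17: (-4.688,11.509) -> (7.333,-0.511) [heading=135, move]
  FD 12: (7.333,-0.511) -> (-1.152,7.974) [heading=135, move]
  -- iteration 2/6 --
  FD 2: (-1.152,7.974) -> (-2.567,9.388) [heading=135, move]
  LT 86: heading 135 -> 221
  BK 17: (-2.567,9.388) -> (10.264,20.541) [heading=221, move]
  FD 12: (10.264,20.541) -> (1.207,12.668) [heading=221, move]
  -- iteration 3/6 --
  FD 2: (1.207,12.668) -> (-0.302,11.356) [heading=221, move]
  LT 86: heading 221 -> 307
  BK 17: (-0.302,11.356) -> (-10.533,24.933) [heading=307, move]
  FD 12: (-10.533,24.933) -> (-3.312,15.349) [heading=307, move]
  -- iteration 4/6 --
  FD 2: (-3.312,15.349) -> (-2.108,13.752) [heading=307, move]
  LT 86: heading 307 -> 33
  BK 17: (-2.108,13.752) -> (-16.365,4.493) [heading=33, move]
  FD 12: (-16.365,4.493) -> (-6.301,11.029) [heading=33, move]
  -- iteration 5/6 --
  FD 2: (-6.301,11.029) -> (-4.624,12.118) [heading=33, move]
  LT 86: heading 33 -> 119
  BK 17: (-4.624,12.118) -> (3.618,-2.75) [heading=119, move]
  FD 12: (3.618,-2.75) -> (-2.2,7.745) [heading=119, move]
  -- iteration 6/6 --
  FD 2: (-2.2,7.745) -> (-3.169,9.494) [heading=119, move]
  LT 86: heading 119 -> 205
  BK 17: (-3.169,9.494) -> (12.238,16.679) [heading=205, move]
  FD 12: (12.238,16.679) -> (1.362,11.607) [heading=205, move]
]
RT 45: heading 205 -> 160
PU: pen up
FD 12: (1.362,11.607) -> (-9.914,15.712) [heading=160, move]
Final: pos=(-9.914,15.712), heading=160, 0 segment(s) drawn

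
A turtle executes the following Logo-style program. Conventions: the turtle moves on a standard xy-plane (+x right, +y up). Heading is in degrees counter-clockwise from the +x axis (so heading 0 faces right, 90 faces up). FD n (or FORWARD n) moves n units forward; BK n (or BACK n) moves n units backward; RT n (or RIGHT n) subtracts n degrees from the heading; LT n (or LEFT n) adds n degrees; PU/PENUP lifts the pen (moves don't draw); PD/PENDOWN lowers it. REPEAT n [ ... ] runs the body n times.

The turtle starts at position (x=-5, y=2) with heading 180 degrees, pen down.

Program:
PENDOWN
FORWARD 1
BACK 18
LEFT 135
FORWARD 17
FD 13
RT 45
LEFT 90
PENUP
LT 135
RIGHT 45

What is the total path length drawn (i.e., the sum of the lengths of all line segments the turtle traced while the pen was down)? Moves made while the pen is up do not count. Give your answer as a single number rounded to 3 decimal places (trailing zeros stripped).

Executing turtle program step by step:
Start: pos=(-5,2), heading=180, pen down
PD: pen down
FD 1: (-5,2) -> (-6,2) [heading=180, draw]
BK 18: (-6,2) -> (12,2) [heading=180, draw]
LT 135: heading 180 -> 315
FD 17: (12,2) -> (24.021,-10.021) [heading=315, draw]
FD 13: (24.021,-10.021) -> (33.213,-19.213) [heading=315, draw]
RT 45: heading 315 -> 270
LT 90: heading 270 -> 0
PU: pen up
LT 135: heading 0 -> 135
RT 45: heading 135 -> 90
Final: pos=(33.213,-19.213), heading=90, 4 segment(s) drawn

Segment lengths:
  seg 1: (-5,2) -> (-6,2), length = 1
  seg 2: (-6,2) -> (12,2), length = 18
  seg 3: (12,2) -> (24.021,-10.021), length = 17
  seg 4: (24.021,-10.021) -> (33.213,-19.213), length = 13
Total = 49

Answer: 49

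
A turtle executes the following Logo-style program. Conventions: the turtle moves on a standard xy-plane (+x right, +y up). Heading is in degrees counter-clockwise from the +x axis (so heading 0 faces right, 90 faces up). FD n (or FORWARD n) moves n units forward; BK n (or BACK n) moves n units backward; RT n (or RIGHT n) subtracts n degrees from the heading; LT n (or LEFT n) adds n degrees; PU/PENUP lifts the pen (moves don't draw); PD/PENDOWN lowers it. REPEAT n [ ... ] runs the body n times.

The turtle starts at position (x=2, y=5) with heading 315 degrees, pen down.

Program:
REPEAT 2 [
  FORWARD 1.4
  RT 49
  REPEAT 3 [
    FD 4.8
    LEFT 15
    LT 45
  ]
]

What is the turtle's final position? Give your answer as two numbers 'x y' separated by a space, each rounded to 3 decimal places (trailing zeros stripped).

Answer: 9.876 9.567

Derivation:
Executing turtle program step by step:
Start: pos=(2,5), heading=315, pen down
REPEAT 2 [
  -- iteration 1/2 --
  FD 1.4: (2,5) -> (2.99,4.01) [heading=315, draw]
  RT 49: heading 315 -> 266
  REPEAT 3 [
    -- iteration 1/3 --
    FD 4.8: (2.99,4.01) -> (2.655,-0.778) [heading=266, draw]
    LT 15: heading 266 -> 281
    LT 45: heading 281 -> 326
    -- iteration 2/3 --
    FD 4.8: (2.655,-0.778) -> (6.634,-3.462) [heading=326, draw]
    LT 15: heading 326 -> 341
    LT 45: heading 341 -> 26
    -- iteration 3/3 --
    FD 4.8: (6.634,-3.462) -> (10.949,-1.358) [heading=26, draw]
    LT 15: heading 26 -> 41
    LT 45: heading 41 -> 86
  ]
  -- iteration 2/2 --
  FD 1.4: (10.949,-1.358) -> (11.046,0.038) [heading=86, draw]
  RT 49: heading 86 -> 37
  REPEAT 3 [
    -- iteration 1/3 --
    FD 4.8: (11.046,0.038) -> (14.88,2.927) [heading=37, draw]
    LT 15: heading 37 -> 52
    LT 45: heading 52 -> 97
    -- iteration 2/3 --
    FD 4.8: (14.88,2.927) -> (14.295,7.691) [heading=97, draw]
    LT 15: heading 97 -> 112
    LT 45: heading 112 -> 157
    -- iteration 3/3 --
    FD 4.8: (14.295,7.691) -> (9.876,9.567) [heading=157, draw]
    LT 15: heading 157 -> 172
    LT 45: heading 172 -> 217
  ]
]
Final: pos=(9.876,9.567), heading=217, 8 segment(s) drawn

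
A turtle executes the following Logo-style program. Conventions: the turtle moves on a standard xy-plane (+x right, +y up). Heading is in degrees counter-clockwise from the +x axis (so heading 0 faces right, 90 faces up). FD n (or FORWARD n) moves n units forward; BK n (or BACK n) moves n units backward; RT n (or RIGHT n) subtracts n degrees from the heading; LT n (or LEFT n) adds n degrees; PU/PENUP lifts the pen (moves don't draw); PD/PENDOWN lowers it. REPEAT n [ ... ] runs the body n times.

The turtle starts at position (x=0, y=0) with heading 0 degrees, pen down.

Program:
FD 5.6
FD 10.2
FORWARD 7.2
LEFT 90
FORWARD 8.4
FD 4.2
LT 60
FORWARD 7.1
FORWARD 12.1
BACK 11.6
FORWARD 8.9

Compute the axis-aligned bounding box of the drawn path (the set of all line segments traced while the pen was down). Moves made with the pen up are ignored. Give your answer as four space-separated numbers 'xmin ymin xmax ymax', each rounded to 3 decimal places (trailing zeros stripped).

Executing turtle program step by step:
Start: pos=(0,0), heading=0, pen down
FD 5.6: (0,0) -> (5.6,0) [heading=0, draw]
FD 10.2: (5.6,0) -> (15.8,0) [heading=0, draw]
FD 7.2: (15.8,0) -> (23,0) [heading=0, draw]
LT 90: heading 0 -> 90
FD 8.4: (23,0) -> (23,8.4) [heading=90, draw]
FD 4.2: (23,8.4) -> (23,12.6) [heading=90, draw]
LT 60: heading 90 -> 150
FD 7.1: (23,12.6) -> (16.851,16.15) [heading=150, draw]
FD 12.1: (16.851,16.15) -> (6.372,22.2) [heading=150, draw]
BK 11.6: (6.372,22.2) -> (16.418,16.4) [heading=150, draw]
FD 8.9: (16.418,16.4) -> (8.711,20.85) [heading=150, draw]
Final: pos=(8.711,20.85), heading=150, 9 segment(s) drawn

Segment endpoints: x in {0, 5.6, 6.372, 8.711, 15.8, 16.418, 16.851, 23}, y in {0, 8.4, 12.6, 16.15, 16.4, 20.85, 22.2}
xmin=0, ymin=0, xmax=23, ymax=22.2

Answer: 0 0 23 22.2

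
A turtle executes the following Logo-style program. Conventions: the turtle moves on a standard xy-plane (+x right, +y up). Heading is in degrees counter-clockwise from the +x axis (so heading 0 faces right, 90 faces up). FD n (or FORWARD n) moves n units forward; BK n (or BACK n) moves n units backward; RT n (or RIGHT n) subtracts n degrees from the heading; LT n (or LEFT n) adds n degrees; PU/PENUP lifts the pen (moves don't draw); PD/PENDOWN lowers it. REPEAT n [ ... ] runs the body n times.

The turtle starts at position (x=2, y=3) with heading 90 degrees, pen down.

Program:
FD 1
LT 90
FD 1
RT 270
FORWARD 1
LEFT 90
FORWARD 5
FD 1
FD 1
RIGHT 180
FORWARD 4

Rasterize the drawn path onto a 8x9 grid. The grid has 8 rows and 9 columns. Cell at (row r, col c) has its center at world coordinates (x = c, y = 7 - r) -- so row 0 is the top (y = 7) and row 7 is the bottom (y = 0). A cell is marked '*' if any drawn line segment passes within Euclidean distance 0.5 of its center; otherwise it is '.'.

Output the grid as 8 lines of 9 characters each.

Segment 0: (2,3) -> (2,4)
Segment 1: (2,4) -> (1,4)
Segment 2: (1,4) -> (1,3)
Segment 3: (1,3) -> (6,3)
Segment 4: (6,3) -> (7,3)
Segment 5: (7,3) -> (8,3)
Segment 6: (8,3) -> (4,3)

Answer: .........
.........
.........
.**......
.********
.........
.........
.........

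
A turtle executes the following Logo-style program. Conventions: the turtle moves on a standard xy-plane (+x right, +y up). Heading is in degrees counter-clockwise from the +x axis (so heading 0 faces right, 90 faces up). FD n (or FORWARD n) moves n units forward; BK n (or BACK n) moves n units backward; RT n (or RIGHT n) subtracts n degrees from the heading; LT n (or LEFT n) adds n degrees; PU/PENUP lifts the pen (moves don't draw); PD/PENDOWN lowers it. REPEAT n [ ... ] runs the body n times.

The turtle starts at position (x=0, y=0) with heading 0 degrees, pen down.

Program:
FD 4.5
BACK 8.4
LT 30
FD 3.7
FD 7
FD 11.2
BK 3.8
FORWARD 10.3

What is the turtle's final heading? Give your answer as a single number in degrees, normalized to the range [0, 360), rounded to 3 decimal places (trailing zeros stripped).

Answer: 30

Derivation:
Executing turtle program step by step:
Start: pos=(0,0), heading=0, pen down
FD 4.5: (0,0) -> (4.5,0) [heading=0, draw]
BK 8.4: (4.5,0) -> (-3.9,0) [heading=0, draw]
LT 30: heading 0 -> 30
FD 3.7: (-3.9,0) -> (-0.696,1.85) [heading=30, draw]
FD 7: (-0.696,1.85) -> (5.366,5.35) [heading=30, draw]
FD 11.2: (5.366,5.35) -> (15.066,10.95) [heading=30, draw]
BK 3.8: (15.066,10.95) -> (11.775,9.05) [heading=30, draw]
FD 10.3: (11.775,9.05) -> (20.695,14.2) [heading=30, draw]
Final: pos=(20.695,14.2), heading=30, 7 segment(s) drawn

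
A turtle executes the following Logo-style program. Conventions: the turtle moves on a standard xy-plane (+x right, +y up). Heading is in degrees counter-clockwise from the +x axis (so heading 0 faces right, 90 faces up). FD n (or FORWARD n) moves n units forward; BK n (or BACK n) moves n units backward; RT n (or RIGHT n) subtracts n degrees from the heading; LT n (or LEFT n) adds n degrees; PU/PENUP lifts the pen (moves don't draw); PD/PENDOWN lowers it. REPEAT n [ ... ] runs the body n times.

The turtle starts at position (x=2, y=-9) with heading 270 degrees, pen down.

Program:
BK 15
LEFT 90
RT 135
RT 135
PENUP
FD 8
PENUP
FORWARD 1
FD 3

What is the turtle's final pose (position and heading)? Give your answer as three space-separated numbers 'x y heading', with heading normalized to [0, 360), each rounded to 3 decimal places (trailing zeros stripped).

Answer: 2 18 90

Derivation:
Executing turtle program step by step:
Start: pos=(2,-9), heading=270, pen down
BK 15: (2,-9) -> (2,6) [heading=270, draw]
LT 90: heading 270 -> 0
RT 135: heading 0 -> 225
RT 135: heading 225 -> 90
PU: pen up
FD 8: (2,6) -> (2,14) [heading=90, move]
PU: pen up
FD 1: (2,14) -> (2,15) [heading=90, move]
FD 3: (2,15) -> (2,18) [heading=90, move]
Final: pos=(2,18), heading=90, 1 segment(s) drawn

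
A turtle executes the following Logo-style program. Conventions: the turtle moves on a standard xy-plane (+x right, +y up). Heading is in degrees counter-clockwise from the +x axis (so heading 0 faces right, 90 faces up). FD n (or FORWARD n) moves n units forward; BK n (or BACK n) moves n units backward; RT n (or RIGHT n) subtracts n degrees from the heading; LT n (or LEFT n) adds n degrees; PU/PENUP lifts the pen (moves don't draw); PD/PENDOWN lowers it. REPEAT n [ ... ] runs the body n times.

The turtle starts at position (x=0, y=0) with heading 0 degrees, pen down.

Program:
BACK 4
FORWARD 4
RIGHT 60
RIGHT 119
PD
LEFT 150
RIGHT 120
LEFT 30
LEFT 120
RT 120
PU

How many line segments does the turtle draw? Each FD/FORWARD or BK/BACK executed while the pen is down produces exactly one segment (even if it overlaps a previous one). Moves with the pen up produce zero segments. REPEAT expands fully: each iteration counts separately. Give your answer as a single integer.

Answer: 2

Derivation:
Executing turtle program step by step:
Start: pos=(0,0), heading=0, pen down
BK 4: (0,0) -> (-4,0) [heading=0, draw]
FD 4: (-4,0) -> (0,0) [heading=0, draw]
RT 60: heading 0 -> 300
RT 119: heading 300 -> 181
PD: pen down
LT 150: heading 181 -> 331
RT 120: heading 331 -> 211
LT 30: heading 211 -> 241
LT 120: heading 241 -> 1
RT 120: heading 1 -> 241
PU: pen up
Final: pos=(0,0), heading=241, 2 segment(s) drawn
Segments drawn: 2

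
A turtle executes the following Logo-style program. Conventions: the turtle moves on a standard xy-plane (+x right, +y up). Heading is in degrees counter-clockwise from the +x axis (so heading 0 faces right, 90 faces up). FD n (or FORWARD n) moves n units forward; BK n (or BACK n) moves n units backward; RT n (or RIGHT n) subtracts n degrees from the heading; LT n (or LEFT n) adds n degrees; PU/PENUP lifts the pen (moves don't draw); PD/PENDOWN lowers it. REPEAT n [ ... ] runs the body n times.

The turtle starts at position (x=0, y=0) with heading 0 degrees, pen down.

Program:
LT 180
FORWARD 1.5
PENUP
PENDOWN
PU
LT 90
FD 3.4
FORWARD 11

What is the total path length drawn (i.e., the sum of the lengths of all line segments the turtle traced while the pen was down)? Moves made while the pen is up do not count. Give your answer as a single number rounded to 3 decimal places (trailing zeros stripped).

Executing turtle program step by step:
Start: pos=(0,0), heading=0, pen down
LT 180: heading 0 -> 180
FD 1.5: (0,0) -> (-1.5,0) [heading=180, draw]
PU: pen up
PD: pen down
PU: pen up
LT 90: heading 180 -> 270
FD 3.4: (-1.5,0) -> (-1.5,-3.4) [heading=270, move]
FD 11: (-1.5,-3.4) -> (-1.5,-14.4) [heading=270, move]
Final: pos=(-1.5,-14.4), heading=270, 1 segment(s) drawn

Segment lengths:
  seg 1: (0,0) -> (-1.5,0), length = 1.5
Total = 1.5

Answer: 1.5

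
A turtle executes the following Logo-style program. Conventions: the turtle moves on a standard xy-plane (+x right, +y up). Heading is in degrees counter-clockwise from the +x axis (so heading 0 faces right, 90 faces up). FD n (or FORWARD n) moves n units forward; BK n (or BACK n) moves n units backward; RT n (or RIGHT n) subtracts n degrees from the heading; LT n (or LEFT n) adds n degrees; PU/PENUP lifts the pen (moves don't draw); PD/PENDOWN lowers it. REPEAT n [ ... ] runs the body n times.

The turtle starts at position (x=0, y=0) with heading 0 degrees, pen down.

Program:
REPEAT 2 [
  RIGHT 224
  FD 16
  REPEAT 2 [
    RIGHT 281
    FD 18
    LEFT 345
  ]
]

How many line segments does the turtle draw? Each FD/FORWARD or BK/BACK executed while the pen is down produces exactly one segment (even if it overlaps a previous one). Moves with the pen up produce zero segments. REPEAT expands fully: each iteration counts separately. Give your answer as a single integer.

Answer: 6

Derivation:
Executing turtle program step by step:
Start: pos=(0,0), heading=0, pen down
REPEAT 2 [
  -- iteration 1/2 --
  RT 224: heading 0 -> 136
  FD 16: (0,0) -> (-11.509,11.115) [heading=136, draw]
  REPEAT 2 [
    -- iteration 1/2 --
    RT 281: heading 136 -> 215
    FD 18: (-11.509,11.115) -> (-26.254,0.79) [heading=215, draw]
    LT 345: heading 215 -> 200
    -- iteration 2/2 --
    RT 281: heading 200 -> 279
    FD 18: (-26.254,0.79) -> (-23.438,-16.988) [heading=279, draw]
    LT 345: heading 279 -> 264
  ]
  -- iteration 2/2 --
  RT 224: heading 264 -> 40
  FD 16: (-23.438,-16.988) -> (-11.182,-6.704) [heading=40, draw]
  REPEAT 2 [
    -- iteration 1/2 --
    RT 281: heading 40 -> 119
    FD 18: (-11.182,-6.704) -> (-19.908,9.04) [heading=119, draw]
    LT 345: heading 119 -> 104
    -- iteration 2/2 --
    RT 281: heading 104 -> 183
    FD 18: (-19.908,9.04) -> (-37.884,8.097) [heading=183, draw]
    LT 345: heading 183 -> 168
  ]
]
Final: pos=(-37.884,8.097), heading=168, 6 segment(s) drawn
Segments drawn: 6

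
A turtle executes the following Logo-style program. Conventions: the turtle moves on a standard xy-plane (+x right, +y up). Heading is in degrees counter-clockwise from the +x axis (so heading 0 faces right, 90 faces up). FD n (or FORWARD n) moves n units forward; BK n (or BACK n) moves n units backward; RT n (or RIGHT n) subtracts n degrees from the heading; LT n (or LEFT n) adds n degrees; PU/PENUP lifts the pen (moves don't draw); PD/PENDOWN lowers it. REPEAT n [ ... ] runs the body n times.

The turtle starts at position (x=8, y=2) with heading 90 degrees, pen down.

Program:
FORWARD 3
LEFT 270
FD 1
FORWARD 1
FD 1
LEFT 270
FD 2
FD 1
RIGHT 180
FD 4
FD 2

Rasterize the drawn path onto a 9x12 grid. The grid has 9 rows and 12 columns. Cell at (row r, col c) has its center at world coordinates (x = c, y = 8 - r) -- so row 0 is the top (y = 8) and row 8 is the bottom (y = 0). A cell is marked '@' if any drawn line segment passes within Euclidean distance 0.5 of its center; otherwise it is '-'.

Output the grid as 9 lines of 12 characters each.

Answer: -----------@
-----------@
-----------@
--------@@@@
--------@--@
--------@--@
--------@--@
------------
------------

Derivation:
Segment 0: (8,2) -> (8,5)
Segment 1: (8,5) -> (9,5)
Segment 2: (9,5) -> (10,5)
Segment 3: (10,5) -> (11,5)
Segment 4: (11,5) -> (11,3)
Segment 5: (11,3) -> (11,2)
Segment 6: (11,2) -> (11,6)
Segment 7: (11,6) -> (11,8)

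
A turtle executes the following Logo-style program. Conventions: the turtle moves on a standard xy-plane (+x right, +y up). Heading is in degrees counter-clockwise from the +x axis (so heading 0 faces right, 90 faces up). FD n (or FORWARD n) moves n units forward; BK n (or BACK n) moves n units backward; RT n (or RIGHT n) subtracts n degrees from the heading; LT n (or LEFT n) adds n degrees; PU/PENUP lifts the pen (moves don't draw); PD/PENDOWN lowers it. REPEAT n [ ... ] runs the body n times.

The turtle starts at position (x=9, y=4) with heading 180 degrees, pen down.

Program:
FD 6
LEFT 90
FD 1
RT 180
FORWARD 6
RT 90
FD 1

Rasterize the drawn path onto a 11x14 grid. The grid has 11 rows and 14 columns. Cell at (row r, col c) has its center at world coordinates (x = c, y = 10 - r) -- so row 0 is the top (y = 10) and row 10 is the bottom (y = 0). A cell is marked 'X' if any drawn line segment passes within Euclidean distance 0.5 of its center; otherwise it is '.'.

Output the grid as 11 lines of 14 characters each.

Answer: ..............
...XX.........
...X..........
...X..........
...X..........
...X..........
...XXXXXXX....
...X..........
..............
..............
..............

Derivation:
Segment 0: (9,4) -> (3,4)
Segment 1: (3,4) -> (3,3)
Segment 2: (3,3) -> (3,9)
Segment 3: (3,9) -> (4,9)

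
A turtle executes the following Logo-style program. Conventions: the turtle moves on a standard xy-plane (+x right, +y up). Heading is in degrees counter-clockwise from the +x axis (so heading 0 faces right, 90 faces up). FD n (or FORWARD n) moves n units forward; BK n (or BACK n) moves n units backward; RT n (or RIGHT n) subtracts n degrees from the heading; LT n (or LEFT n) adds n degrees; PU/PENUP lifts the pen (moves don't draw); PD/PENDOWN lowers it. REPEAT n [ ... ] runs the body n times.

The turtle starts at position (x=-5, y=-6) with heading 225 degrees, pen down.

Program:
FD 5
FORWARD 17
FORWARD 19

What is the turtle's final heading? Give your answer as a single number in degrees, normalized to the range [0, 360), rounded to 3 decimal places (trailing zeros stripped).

Executing turtle program step by step:
Start: pos=(-5,-6), heading=225, pen down
FD 5: (-5,-6) -> (-8.536,-9.536) [heading=225, draw]
FD 17: (-8.536,-9.536) -> (-20.556,-21.556) [heading=225, draw]
FD 19: (-20.556,-21.556) -> (-33.991,-34.991) [heading=225, draw]
Final: pos=(-33.991,-34.991), heading=225, 3 segment(s) drawn

Answer: 225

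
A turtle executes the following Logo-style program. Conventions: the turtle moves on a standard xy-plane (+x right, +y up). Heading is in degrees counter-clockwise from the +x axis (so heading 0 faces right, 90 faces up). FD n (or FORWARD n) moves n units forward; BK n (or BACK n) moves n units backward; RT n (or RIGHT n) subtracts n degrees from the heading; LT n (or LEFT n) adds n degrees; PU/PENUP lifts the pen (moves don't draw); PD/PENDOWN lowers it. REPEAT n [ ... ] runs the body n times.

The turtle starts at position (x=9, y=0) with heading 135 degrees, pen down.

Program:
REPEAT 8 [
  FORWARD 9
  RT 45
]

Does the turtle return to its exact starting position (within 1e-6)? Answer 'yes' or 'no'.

Answer: yes

Derivation:
Executing turtle program step by step:
Start: pos=(9,0), heading=135, pen down
REPEAT 8 [
  -- iteration 1/8 --
  FD 9: (9,0) -> (2.636,6.364) [heading=135, draw]
  RT 45: heading 135 -> 90
  -- iteration 2/8 --
  FD 9: (2.636,6.364) -> (2.636,15.364) [heading=90, draw]
  RT 45: heading 90 -> 45
  -- iteration 3/8 --
  FD 9: (2.636,15.364) -> (9,21.728) [heading=45, draw]
  RT 45: heading 45 -> 0
  -- iteration 4/8 --
  FD 9: (9,21.728) -> (18,21.728) [heading=0, draw]
  RT 45: heading 0 -> 315
  -- iteration 5/8 --
  FD 9: (18,21.728) -> (24.364,15.364) [heading=315, draw]
  RT 45: heading 315 -> 270
  -- iteration 6/8 --
  FD 9: (24.364,15.364) -> (24.364,6.364) [heading=270, draw]
  RT 45: heading 270 -> 225
  -- iteration 7/8 --
  FD 9: (24.364,6.364) -> (18,0) [heading=225, draw]
  RT 45: heading 225 -> 180
  -- iteration 8/8 --
  FD 9: (18,0) -> (9,0) [heading=180, draw]
  RT 45: heading 180 -> 135
]
Final: pos=(9,0), heading=135, 8 segment(s) drawn

Start position: (9, 0)
Final position: (9, 0)
Distance = 0; < 1e-6 -> CLOSED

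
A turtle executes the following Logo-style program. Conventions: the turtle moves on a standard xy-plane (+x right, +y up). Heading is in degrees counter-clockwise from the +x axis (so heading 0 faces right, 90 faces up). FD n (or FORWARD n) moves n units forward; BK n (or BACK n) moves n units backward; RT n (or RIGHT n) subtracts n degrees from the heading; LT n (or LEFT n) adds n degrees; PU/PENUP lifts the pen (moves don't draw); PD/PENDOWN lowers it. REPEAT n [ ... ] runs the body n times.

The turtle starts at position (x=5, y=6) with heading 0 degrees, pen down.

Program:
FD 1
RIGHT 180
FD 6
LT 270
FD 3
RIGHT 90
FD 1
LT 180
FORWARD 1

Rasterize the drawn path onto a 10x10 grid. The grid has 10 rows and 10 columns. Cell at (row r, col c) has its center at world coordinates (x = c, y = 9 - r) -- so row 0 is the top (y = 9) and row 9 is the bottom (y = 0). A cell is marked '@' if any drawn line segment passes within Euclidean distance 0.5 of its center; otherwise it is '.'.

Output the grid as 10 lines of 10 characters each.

Answer: @@........
@.........
@.........
@@@@@@@...
..........
..........
..........
..........
..........
..........

Derivation:
Segment 0: (5,6) -> (6,6)
Segment 1: (6,6) -> (0,6)
Segment 2: (0,6) -> (0,9)
Segment 3: (0,9) -> (1,9)
Segment 4: (1,9) -> (0,9)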